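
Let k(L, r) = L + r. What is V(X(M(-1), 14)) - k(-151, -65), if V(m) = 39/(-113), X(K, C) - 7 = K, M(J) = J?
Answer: 24369/113 ≈ 215.65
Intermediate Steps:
X(K, C) = 7 + K
V(m) = -39/113 (V(m) = 39*(-1/113) = -39/113)
V(X(M(-1), 14)) - k(-151, -65) = -39/113 - (-151 - 65) = -39/113 - 1*(-216) = -39/113 + 216 = 24369/113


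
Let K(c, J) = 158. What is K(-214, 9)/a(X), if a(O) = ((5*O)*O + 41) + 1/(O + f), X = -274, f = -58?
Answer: 52456/124639771 ≈ 0.00042086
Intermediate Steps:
a(O) = 41 + 1/(-58 + O) + 5*O² (a(O) = ((5*O)*O + 41) + 1/(O - 58) = (5*O² + 41) + 1/(-58 + O) = (41 + 5*O²) + 1/(-58 + O) = 41 + 1/(-58 + O) + 5*O²)
K(-214, 9)/a(X) = 158/(((-2377 - 290*(-274)² + 5*(-274)³ + 41*(-274))/(-58 - 274))) = 158/(((-2377 - 290*75076 + 5*(-20570824) - 11234)/(-332))) = 158/((-(-2377 - 21772040 - 102854120 - 11234)/332)) = 158/((-1/332*(-124639771))) = 158/(124639771/332) = 158*(332/124639771) = 52456/124639771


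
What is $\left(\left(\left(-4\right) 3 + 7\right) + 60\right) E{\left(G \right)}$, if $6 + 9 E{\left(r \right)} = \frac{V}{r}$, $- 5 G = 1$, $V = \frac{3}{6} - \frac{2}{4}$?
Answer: $- \frac{110}{3} \approx -36.667$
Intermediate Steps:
$V = 0$ ($V = 3 \cdot \frac{1}{6} - \frac{1}{2} = \frac{1}{2} - \frac{1}{2} = 0$)
$G = - \frac{1}{5}$ ($G = \left(- \frac{1}{5}\right) 1 = - \frac{1}{5} \approx -0.2$)
$E{\left(r \right)} = - \frac{2}{3}$ ($E{\left(r \right)} = - \frac{2}{3} + \frac{0 \frac{1}{r}}{9} = - \frac{2}{3} + \frac{1}{9} \cdot 0 = - \frac{2}{3} + 0 = - \frac{2}{3}$)
$\left(\left(\left(-4\right) 3 + 7\right) + 60\right) E{\left(G \right)} = \left(\left(\left(-4\right) 3 + 7\right) + 60\right) \left(- \frac{2}{3}\right) = \left(\left(-12 + 7\right) + 60\right) \left(- \frac{2}{3}\right) = \left(-5 + 60\right) \left(- \frac{2}{3}\right) = 55 \left(- \frac{2}{3}\right) = - \frac{110}{3}$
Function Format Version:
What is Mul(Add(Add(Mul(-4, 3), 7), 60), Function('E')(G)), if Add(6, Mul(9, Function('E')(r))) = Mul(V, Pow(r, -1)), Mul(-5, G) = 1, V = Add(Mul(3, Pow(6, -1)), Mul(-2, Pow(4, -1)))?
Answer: Rational(-110, 3) ≈ -36.667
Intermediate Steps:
V = 0 (V = Add(Mul(3, Rational(1, 6)), Mul(-2, Rational(1, 4))) = Add(Rational(1, 2), Rational(-1, 2)) = 0)
G = Rational(-1, 5) (G = Mul(Rational(-1, 5), 1) = Rational(-1, 5) ≈ -0.20000)
Function('E')(r) = Rational(-2, 3) (Function('E')(r) = Add(Rational(-2, 3), Mul(Rational(1, 9), Mul(0, Pow(r, -1)))) = Add(Rational(-2, 3), Mul(Rational(1, 9), 0)) = Add(Rational(-2, 3), 0) = Rational(-2, 3))
Mul(Add(Add(Mul(-4, 3), 7), 60), Function('E')(G)) = Mul(Add(Add(Mul(-4, 3), 7), 60), Rational(-2, 3)) = Mul(Add(Add(-12, 7), 60), Rational(-2, 3)) = Mul(Add(-5, 60), Rational(-2, 3)) = Mul(55, Rational(-2, 3)) = Rational(-110, 3)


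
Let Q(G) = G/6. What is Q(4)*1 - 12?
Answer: -34/3 ≈ -11.333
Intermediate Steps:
Q(G) = G/6 (Q(G) = G*(⅙) = G/6)
Q(4)*1 - 12 = ((⅙)*4)*1 - 12 = (⅔)*1 - 12 = ⅔ - 12 = -34/3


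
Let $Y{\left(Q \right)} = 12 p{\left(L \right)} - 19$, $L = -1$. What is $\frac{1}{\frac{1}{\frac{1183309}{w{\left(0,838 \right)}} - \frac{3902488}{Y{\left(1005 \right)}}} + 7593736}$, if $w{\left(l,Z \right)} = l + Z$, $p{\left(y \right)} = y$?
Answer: $\frac{3306967523}{25112238330261906} \approx 1.3169 \cdot 10^{-7}$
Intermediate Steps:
$Y{\left(Q \right)} = -31$ ($Y{\left(Q \right)} = 12 \left(-1\right) - 19 = -12 - 19 = -31$)
$w{\left(l,Z \right)} = Z + l$
$\frac{1}{\frac{1}{\frac{1183309}{w{\left(0,838 \right)}} - \frac{3902488}{Y{\left(1005 \right)}}} + 7593736} = \frac{1}{\frac{1}{\frac{1183309}{838 + 0} - \frac{3902488}{-31}} + 7593736} = \frac{1}{\frac{1}{\frac{1183309}{838} - - \frac{3902488}{31}} + 7593736} = \frac{1}{\frac{1}{1183309 \cdot \frac{1}{838} + \frac{3902488}{31}} + 7593736} = \frac{1}{\frac{1}{\frac{1183309}{838} + \frac{3902488}{31}} + 7593736} = \frac{1}{\frac{1}{\frac{3306967523}{25978}} + 7593736} = \frac{1}{\frac{25978}{3306967523} + 7593736} = \frac{1}{\frac{25112238330261906}{3306967523}} = \frac{3306967523}{25112238330261906}$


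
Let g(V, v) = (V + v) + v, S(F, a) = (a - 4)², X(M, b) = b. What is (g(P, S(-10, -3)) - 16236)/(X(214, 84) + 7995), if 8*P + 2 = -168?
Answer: -64637/32316 ≈ -2.0002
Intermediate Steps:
P = -85/4 (P = -¼ + (⅛)*(-168) = -¼ - 21 = -85/4 ≈ -21.250)
S(F, a) = (-4 + a)²
g(V, v) = V + 2*v
(g(P, S(-10, -3)) - 16236)/(X(214, 84) + 7995) = ((-85/4 + 2*(-4 - 3)²) - 16236)/(84 + 7995) = ((-85/4 + 2*(-7)²) - 16236)/8079 = ((-85/4 + 2*49) - 16236)*(1/8079) = ((-85/4 + 98) - 16236)*(1/8079) = (307/4 - 16236)*(1/8079) = -64637/4*1/8079 = -64637/32316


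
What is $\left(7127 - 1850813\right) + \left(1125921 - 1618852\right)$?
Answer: $-2336617$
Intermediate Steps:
$\left(7127 - 1850813\right) + \left(1125921 - 1618852\right) = -1843686 - 492931 = -2336617$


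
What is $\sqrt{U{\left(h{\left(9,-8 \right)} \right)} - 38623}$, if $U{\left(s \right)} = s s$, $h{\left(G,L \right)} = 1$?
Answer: $i \sqrt{38622} \approx 196.52 i$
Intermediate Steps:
$U{\left(s \right)} = s^{2}$
$\sqrt{U{\left(h{\left(9,-8 \right)} \right)} - 38623} = \sqrt{1^{2} - 38623} = \sqrt{1 - 38623} = \sqrt{-38622} = i \sqrt{38622}$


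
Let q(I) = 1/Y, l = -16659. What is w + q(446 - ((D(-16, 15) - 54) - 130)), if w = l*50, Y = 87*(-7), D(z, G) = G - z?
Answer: -507266551/609 ≈ -8.3295e+5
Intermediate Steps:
Y = -609
q(I) = -1/609 (q(I) = 1/(-609) = -1/609)
w = -832950 (w = -16659*50 = -832950)
w + q(446 - ((D(-16, 15) - 54) - 130)) = -832950 - 1/609 = -507266551/609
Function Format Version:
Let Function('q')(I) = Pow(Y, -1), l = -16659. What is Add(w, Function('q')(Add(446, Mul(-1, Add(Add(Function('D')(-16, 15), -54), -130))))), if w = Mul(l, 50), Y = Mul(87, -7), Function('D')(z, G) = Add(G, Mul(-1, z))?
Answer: Rational(-507266551, 609) ≈ -8.3295e+5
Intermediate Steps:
Y = -609
Function('q')(I) = Rational(-1, 609) (Function('q')(I) = Pow(-609, -1) = Rational(-1, 609))
w = -832950 (w = Mul(-16659, 50) = -832950)
Add(w, Function('q')(Add(446, Mul(-1, Add(Add(Function('D')(-16, 15), -54), -130))))) = Add(-832950, Rational(-1, 609)) = Rational(-507266551, 609)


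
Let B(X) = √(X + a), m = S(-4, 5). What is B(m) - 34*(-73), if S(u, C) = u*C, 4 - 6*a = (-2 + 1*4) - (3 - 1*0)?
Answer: 2482 + I*√690/6 ≈ 2482.0 + 4.378*I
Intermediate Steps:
a = ⅚ (a = ⅔ - ((-2 + 1*4) - (3 - 1*0))/6 = ⅔ - ((-2 + 4) - (3 + 0))/6 = ⅔ - (2 - 1*3)/6 = ⅔ - (2 - 3)/6 = ⅔ - ⅙*(-1) = ⅔ + ⅙ = ⅚ ≈ 0.83333)
S(u, C) = C*u
m = -20 (m = 5*(-4) = -20)
B(X) = √(⅚ + X) (B(X) = √(X + ⅚) = √(⅚ + X))
B(m) - 34*(-73) = √(30 + 36*(-20))/6 - 34*(-73) = √(30 - 720)/6 + 2482 = √(-690)/6 + 2482 = (I*√690)/6 + 2482 = I*√690/6 + 2482 = 2482 + I*√690/6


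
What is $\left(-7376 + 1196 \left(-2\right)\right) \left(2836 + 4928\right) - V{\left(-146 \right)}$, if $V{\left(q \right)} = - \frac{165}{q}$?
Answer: $- \frac{11072457957}{146} \approx -7.5839 \cdot 10^{7}$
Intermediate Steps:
$\left(-7376 + 1196 \left(-2\right)\right) \left(2836 + 4928\right) - V{\left(-146 \right)} = \left(-7376 + 1196 \left(-2\right)\right) \left(2836 + 4928\right) - - \frac{165}{-146} = \left(-7376 - 2392\right) 7764 - \left(-165\right) \left(- \frac{1}{146}\right) = \left(-9768\right) 7764 - \frac{165}{146} = -75838752 - \frac{165}{146} = - \frac{11072457957}{146}$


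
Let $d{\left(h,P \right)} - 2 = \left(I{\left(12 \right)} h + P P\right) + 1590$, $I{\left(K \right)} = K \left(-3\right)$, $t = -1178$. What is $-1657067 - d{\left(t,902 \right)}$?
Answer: $-2514671$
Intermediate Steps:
$I{\left(K \right)} = - 3 K$
$d{\left(h,P \right)} = 1592 + P^{2} - 36 h$ ($d{\left(h,P \right)} = 2 + \left(\left(\left(-3\right) 12 h + P P\right) + 1590\right) = 2 + \left(\left(- 36 h + P^{2}\right) + 1590\right) = 2 + \left(\left(P^{2} - 36 h\right) + 1590\right) = 2 + \left(1590 + P^{2} - 36 h\right) = 1592 + P^{2} - 36 h$)
$-1657067 - d{\left(t,902 \right)} = -1657067 - \left(1592 + 902^{2} - -42408\right) = -1657067 - \left(1592 + 813604 + 42408\right) = -1657067 - 857604 = -2514671$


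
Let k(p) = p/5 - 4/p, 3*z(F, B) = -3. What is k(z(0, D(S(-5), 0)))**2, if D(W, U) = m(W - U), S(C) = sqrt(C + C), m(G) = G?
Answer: 361/25 ≈ 14.440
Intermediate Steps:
S(C) = sqrt(2)*sqrt(C) (S(C) = sqrt(2*C) = sqrt(2)*sqrt(C))
D(W, U) = W - U
z(F, B) = -1 (z(F, B) = (1/3)*(-3) = -1)
k(p) = -4/p + p/5 (k(p) = p*(1/5) - 4/p = p/5 - 4/p = -4/p + p/5)
k(z(0, D(S(-5), 0)))**2 = (-4/(-1) + (1/5)*(-1))**2 = (-4*(-1) - 1/5)**2 = (4 - 1/5)**2 = (19/5)**2 = 361/25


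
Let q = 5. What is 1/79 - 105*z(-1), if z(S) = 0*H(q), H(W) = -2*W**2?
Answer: 1/79 ≈ 0.012658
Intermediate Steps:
z(S) = 0 (z(S) = 0*(-2*5**2) = 0*(-2*25) = 0*(-50) = 0)
1/79 - 105*z(-1) = 1/79 - 105*0 = 1/79 + 0 = 1/79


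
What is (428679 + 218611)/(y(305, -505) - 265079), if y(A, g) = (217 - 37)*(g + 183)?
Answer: -647290/323039 ≈ -2.0038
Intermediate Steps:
y(A, g) = 32940 + 180*g (y(A, g) = 180*(183 + g) = 32940 + 180*g)
(428679 + 218611)/(y(305, -505) - 265079) = (428679 + 218611)/((32940 + 180*(-505)) - 265079) = 647290/((32940 - 90900) - 265079) = 647290/(-57960 - 265079) = 647290/(-323039) = 647290*(-1/323039) = -647290/323039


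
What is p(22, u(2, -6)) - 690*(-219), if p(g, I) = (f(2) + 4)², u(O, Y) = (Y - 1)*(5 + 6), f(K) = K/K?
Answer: 151135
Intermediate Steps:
f(K) = 1
u(O, Y) = -11 + 11*Y (u(O, Y) = (-1 + Y)*11 = -11 + 11*Y)
p(g, I) = 25 (p(g, I) = (1 + 4)² = 5² = 25)
p(22, u(2, -6)) - 690*(-219) = 25 - 690*(-219) = 25 + 151110 = 151135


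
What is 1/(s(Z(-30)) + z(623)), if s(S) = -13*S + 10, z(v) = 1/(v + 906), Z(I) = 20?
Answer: -1529/382249 ≈ -0.0040000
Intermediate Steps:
z(v) = 1/(906 + v)
s(S) = 10 - 13*S
1/(s(Z(-30)) + z(623)) = 1/((10 - 13*20) + 1/(906 + 623)) = 1/((10 - 260) + 1/1529) = 1/(-250 + 1/1529) = 1/(-382249/1529) = -1529/382249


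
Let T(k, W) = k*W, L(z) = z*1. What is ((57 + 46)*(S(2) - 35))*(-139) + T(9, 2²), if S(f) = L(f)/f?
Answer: 486814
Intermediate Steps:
L(z) = z
T(k, W) = W*k
S(f) = 1 (S(f) = f/f = 1)
((57 + 46)*(S(2) - 35))*(-139) + T(9, 2²) = ((57 + 46)*(1 - 35))*(-139) + 2²*9 = (103*(-34))*(-139) + 4*9 = -3502*(-139) + 36 = 486778 + 36 = 486814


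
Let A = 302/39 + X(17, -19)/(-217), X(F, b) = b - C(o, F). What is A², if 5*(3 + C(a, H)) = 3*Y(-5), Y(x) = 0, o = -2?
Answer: 4376880964/71622369 ≈ 61.111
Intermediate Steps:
C(a, H) = -3 (C(a, H) = -3 + (3*0)/5 = -3 + (⅕)*0 = -3 + 0 = -3)
X(F, b) = 3 + b (X(F, b) = b - 1*(-3) = b + 3 = 3 + b)
A = 66158/8463 (A = 302/39 + (3 - 19)/(-217) = 302*(1/39) - 16*(-1/217) = 302/39 + 16/217 = 66158/8463 ≈ 7.8173)
A² = (66158/8463)² = 4376880964/71622369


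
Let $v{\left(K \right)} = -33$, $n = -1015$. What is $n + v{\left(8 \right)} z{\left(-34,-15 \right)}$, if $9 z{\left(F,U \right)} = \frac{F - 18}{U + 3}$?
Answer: $- \frac{9278}{9} \approx -1030.9$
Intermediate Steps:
$z{\left(F,U \right)} = \frac{-18 + F}{9 \left(3 + U\right)}$ ($z{\left(F,U \right)} = \frac{\left(F - 18\right) \frac{1}{U + 3}}{9} = \frac{\left(-18 + F\right) \frac{1}{3 + U}}{9} = \frac{\frac{1}{3 + U} \left(-18 + F\right)}{9} = \frac{-18 + F}{9 \left(3 + U\right)}$)
$n + v{\left(8 \right)} z{\left(-34,-15 \right)} = -1015 - 33 \frac{-18 - 34}{9 \left(3 - 15\right)} = -1015 - 33 \cdot \frac{1}{9} \frac{1}{-12} \left(-52\right) = -1015 - 33 \cdot \frac{1}{9} \left(- \frac{1}{12}\right) \left(-52\right) = -1015 - \frac{143}{9} = - \frac{9278}{9}$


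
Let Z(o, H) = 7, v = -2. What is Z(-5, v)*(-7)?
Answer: -49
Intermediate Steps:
Z(-5, v)*(-7) = 7*(-7) = -49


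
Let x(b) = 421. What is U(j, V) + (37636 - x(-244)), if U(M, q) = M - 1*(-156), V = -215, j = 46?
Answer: 37417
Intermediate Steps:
U(M, q) = 156 + M (U(M, q) = M + 156 = 156 + M)
U(j, V) + (37636 - x(-244)) = (156 + 46) + (37636 - 1*421) = 202 + (37636 - 421) = 202 + 37215 = 37417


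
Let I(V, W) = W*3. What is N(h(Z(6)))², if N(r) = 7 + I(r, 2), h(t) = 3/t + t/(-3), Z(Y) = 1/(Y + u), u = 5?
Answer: 169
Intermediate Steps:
I(V, W) = 3*W
Z(Y) = 1/(5 + Y) (Z(Y) = 1/(Y + 5) = 1/(5 + Y))
h(t) = 3/t - t/3 (h(t) = 3/t + t*(-⅓) = 3/t - t/3)
N(r) = 13 (N(r) = 7 + 3*2 = 7 + 6 = 13)
N(h(Z(6)))² = 13² = 169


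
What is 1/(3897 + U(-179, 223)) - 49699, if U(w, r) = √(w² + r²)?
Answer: -750695389564/15104839 - √81770/15104839 ≈ -49699.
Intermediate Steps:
U(w, r) = √(r² + w²)
1/(3897 + U(-179, 223)) - 49699 = 1/(3897 + √(223² + (-179)²)) - 49699 = 1/(3897 + √(49729 + 32041)) - 49699 = 1/(3897 + √81770) - 49699 = -49699 + 1/(3897 + √81770)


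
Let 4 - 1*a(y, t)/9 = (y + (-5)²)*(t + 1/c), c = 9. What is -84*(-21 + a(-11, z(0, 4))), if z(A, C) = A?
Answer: -84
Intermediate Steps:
a(y, t) = 36 - 9*(25 + y)*(⅑ + t) (a(y, t) = 36 - 9*(y + (-5)²)*(t + 1/9) = 36 - 9*(y + 25)*(t + ⅑) = 36 - 9*(25 + y)*(⅑ + t))
-84*(-21 + a(-11, z(0, 4))) = -84*(-21 + (11 - 1*(-11) - 225*0 - 9*0*(-11))) = -84*(-21 + (11 + 11 + 0 + 0)) = -84*(-21 + 22) = -84*1 = -84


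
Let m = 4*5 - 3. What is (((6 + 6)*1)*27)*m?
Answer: 5508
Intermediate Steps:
m = 17 (m = 20 - 3 = 17)
(((6 + 6)*1)*27)*m = (((6 + 6)*1)*27)*17 = ((12*1)*27)*17 = (12*27)*17 = 324*17 = 5508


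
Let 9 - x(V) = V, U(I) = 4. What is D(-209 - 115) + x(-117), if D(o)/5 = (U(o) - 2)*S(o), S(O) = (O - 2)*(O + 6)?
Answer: 1036806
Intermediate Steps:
x(V) = 9 - V
S(O) = (-2 + O)*(6 + O)
D(o) = -120 + 10*o² + 40*o (D(o) = 5*((4 - 2)*(-12 + o² + 4*o)) = 5*(2*(-12 + o² + 4*o)) = 5*(-24 + 2*o² + 8*o) = -120 + 10*o² + 40*o)
D(-209 - 115) + x(-117) = (-120 + 10*(-209 - 115)² + 40*(-209 - 115)) + (9 - 1*(-117)) = (-120 + 10*(-324)² + 40*(-324)) + (9 + 117) = (-120 + 10*104976 - 12960) + 126 = (-120 + 1049760 - 12960) + 126 = 1036680 + 126 = 1036806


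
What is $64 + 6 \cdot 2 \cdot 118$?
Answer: $1480$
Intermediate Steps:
$64 + 6 \cdot 2 \cdot 118 = 64 + 12 \cdot 118 = 64 + 1416 = 1480$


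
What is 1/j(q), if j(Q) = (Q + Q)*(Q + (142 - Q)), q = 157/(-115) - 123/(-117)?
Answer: -4485/399872 ≈ -0.011216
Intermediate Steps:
q = -1408/4485 (q = 157*(-1/115) - 123*(-1/117) = -157/115 + 41/39 = -1408/4485 ≈ -0.31394)
j(Q) = 284*Q (j(Q) = (2*Q)*142 = 284*Q)
1/j(q) = 1/(284*(-1408/4485)) = 1/(-399872/4485) = -4485/399872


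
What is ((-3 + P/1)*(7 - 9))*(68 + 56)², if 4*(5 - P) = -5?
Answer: -99944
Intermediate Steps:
P = 25/4 (P = 5 - ¼*(-5) = 5 + 5/4 = 25/4 ≈ 6.2500)
((-3 + P/1)*(7 - 9))*(68 + 56)² = ((-3 + (25/4)/1)*(7 - 9))*(68 + 56)² = ((-3 + (25/4)*1)*(-2))*124² = ((-3 + 25/4)*(-2))*15376 = ((13/4)*(-2))*15376 = -13/2*15376 = -99944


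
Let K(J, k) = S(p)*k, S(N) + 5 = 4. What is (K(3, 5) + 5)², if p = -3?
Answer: 0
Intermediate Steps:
S(N) = -1 (S(N) = -5 + 4 = -1)
K(J, k) = -k
(K(3, 5) + 5)² = (-1*5 + 5)² = (-5 + 5)² = 0² = 0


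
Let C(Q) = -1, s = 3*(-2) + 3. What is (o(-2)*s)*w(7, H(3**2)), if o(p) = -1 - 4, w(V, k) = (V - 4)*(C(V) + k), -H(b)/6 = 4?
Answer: -1125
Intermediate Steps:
s = -3 (s = -6 + 3 = -3)
H(b) = -24 (H(b) = -6*4 = -24)
w(V, k) = (-1 + k)*(-4 + V) (w(V, k) = (V - 4)*(-1 + k) = (-4 + V)*(-1 + k) = (-1 + k)*(-4 + V))
o(p) = -5
(o(-2)*s)*w(7, H(3**2)) = (-5*(-3))*(4 - 1*7 - 4*(-24) + 7*(-24)) = 15*(4 - 7 + 96 - 168) = 15*(-75) = -1125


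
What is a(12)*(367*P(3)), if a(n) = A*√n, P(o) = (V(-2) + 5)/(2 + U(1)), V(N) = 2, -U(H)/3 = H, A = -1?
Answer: 5138*√3 ≈ 8899.3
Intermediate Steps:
U(H) = -3*H
P(o) = -7 (P(o) = (2 + 5)/(2 - 3*1) = 7/(2 - 3) = 7/(-1) = 7*(-1) = -7)
a(n) = -√n
a(12)*(367*P(3)) = (-√12)*(367*(-7)) = -2*√3*(-2569) = 5138*√3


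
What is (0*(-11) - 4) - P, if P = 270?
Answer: -274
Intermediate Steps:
(0*(-11) - 4) - P = (0*(-11) - 4) - 1*270 = (0 - 4) - 270 = -4 - 270 = -274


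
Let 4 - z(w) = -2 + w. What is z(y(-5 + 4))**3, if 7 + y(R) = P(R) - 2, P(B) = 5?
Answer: 1000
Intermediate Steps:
y(R) = -4 (y(R) = -7 + (5 - 2) = -7 + 3 = -4)
z(w) = 6 - w (z(w) = 4 - (-2 + w) = 4 + (2 - w) = 6 - w)
z(y(-5 + 4))**3 = (6 - 1*(-4))**3 = (6 + 4)**3 = 10**3 = 1000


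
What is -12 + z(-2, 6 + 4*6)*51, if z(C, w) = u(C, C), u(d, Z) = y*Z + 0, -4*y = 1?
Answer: 27/2 ≈ 13.500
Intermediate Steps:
y = -1/4 (y = -1/4*1 = -1/4 ≈ -0.25000)
u(d, Z) = -Z/4 (u(d, Z) = -Z/4 + 0 = -Z/4)
z(C, w) = -C/4
-12 + z(-2, 6 + 4*6)*51 = -12 - 1/4*(-2)*51 = -12 + (1/2)*51 = -12 + 51/2 = 27/2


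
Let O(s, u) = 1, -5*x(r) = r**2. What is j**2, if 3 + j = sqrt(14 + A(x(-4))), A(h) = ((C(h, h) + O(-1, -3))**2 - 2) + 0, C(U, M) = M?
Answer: (15 - sqrt(421))**2/25 ≈ 1.2181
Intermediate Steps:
x(r) = -r**2/5
A(h) = -2 + (1 + h)**2 (A(h) = ((h + 1)**2 - 2) + 0 = ((1 + h)**2 - 2) + 0 = (-2 + (1 + h)**2) + 0 = -2 + (1 + h)**2)
j = -3 + sqrt(421)/5 (j = -3 + sqrt(14 + (-2 + (1 - 1/5*(-4)**2)**2)) = -3 + sqrt(14 + (-2 + (1 - 1/5*16)**2)) = -3 + sqrt(14 + (-2 + (1 - 16/5)**2)) = -3 + sqrt(14 + (-2 + (-11/5)**2)) = -3 + sqrt(14 + (-2 + 121/25)) = -3 + sqrt(14 + 71/25) = -3 + sqrt(421/25) = -3 + sqrt(421)/5 ≈ 1.1037)
j**2 = (-3 + sqrt(421)/5)**2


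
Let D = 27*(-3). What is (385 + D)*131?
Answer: 39824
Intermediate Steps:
D = -81
(385 + D)*131 = (385 - 81)*131 = 304*131 = 39824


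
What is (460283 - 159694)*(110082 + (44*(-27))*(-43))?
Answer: 48444726774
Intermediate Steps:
(460283 - 159694)*(110082 + (44*(-27))*(-43)) = 300589*(110082 - 1188*(-43)) = 300589*(110082 + 51084) = 300589*161166 = 48444726774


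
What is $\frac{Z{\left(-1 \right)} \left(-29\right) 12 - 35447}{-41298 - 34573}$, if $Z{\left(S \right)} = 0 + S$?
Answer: $\frac{35099}{75871} \approx 0.46261$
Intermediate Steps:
$Z{\left(S \right)} = S$
$\frac{Z{\left(-1 \right)} \left(-29\right) 12 - 35447}{-41298 - 34573} = \frac{\left(-1\right) \left(-29\right) 12 - 35447}{-41298 - 34573} = \frac{29 \cdot 12 - 35447}{-75871} = \left(348 - 35447\right) \left(- \frac{1}{75871}\right) = \left(-35099\right) \left(- \frac{1}{75871}\right) = \frac{35099}{75871}$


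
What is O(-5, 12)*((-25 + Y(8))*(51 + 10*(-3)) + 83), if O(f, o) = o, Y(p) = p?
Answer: -3288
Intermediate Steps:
O(-5, 12)*((-25 + Y(8))*(51 + 10*(-3)) + 83) = 12*((-25 + 8)*(51 + 10*(-3)) + 83) = 12*(-17*(51 - 30) + 83) = 12*(-17*21 + 83) = 12*(-357 + 83) = 12*(-274) = -3288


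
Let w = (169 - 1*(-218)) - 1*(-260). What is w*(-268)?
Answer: -173396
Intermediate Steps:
w = 647 (w = (169 + 218) + 260 = 387 + 260 = 647)
w*(-268) = 647*(-268) = -173396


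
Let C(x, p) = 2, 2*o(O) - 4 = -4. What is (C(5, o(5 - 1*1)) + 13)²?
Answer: 225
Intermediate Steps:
o(O) = 0 (o(O) = 2 + (½)*(-4) = 2 - 2 = 0)
(C(5, o(5 - 1*1)) + 13)² = (2 + 13)² = 15² = 225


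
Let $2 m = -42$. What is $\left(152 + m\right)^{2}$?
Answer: $17161$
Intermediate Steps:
$m = -21$ ($m = \frac{1}{2} \left(-42\right) = -21$)
$\left(152 + m\right)^{2} = \left(152 - 21\right)^{2} = 131^{2} = 17161$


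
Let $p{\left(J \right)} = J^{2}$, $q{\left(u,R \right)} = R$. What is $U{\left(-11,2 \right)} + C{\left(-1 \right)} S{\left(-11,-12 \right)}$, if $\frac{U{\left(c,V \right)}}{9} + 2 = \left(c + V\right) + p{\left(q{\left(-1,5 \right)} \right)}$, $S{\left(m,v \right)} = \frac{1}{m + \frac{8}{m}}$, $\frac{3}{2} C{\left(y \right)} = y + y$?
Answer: $\frac{48806}{387} \approx 126.11$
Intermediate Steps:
$C{\left(y \right)} = \frac{4 y}{3}$ ($C{\left(y \right)} = \frac{2 \left(y + y\right)}{3} = \frac{2 \cdot 2 y}{3} = \frac{4 y}{3}$)
$U{\left(c,V \right)} = 207 + 9 V + 9 c$ ($U{\left(c,V \right)} = -18 + 9 \left(\left(c + V\right) + 5^{2}\right) = -18 + 9 \left(\left(V + c\right) + 25\right) = -18 + 9 \left(25 + V + c\right) = -18 + \left(225 + 9 V + 9 c\right) = 207 + 9 V + 9 c$)
$U{\left(-11,2 \right)} + C{\left(-1 \right)} S{\left(-11,-12 \right)} = \left(207 + 9 \cdot 2 + 9 \left(-11\right)\right) + \frac{4}{3} \left(-1\right) \left(- \frac{11}{8 + \left(-11\right)^{2}}\right) = \left(207 + 18 - 99\right) - \frac{4 \left(- \frac{11}{8 + 121}\right)}{3} = 126 - \frac{4 \left(- \frac{11}{129}\right)}{3} = 126 - \frac{4 \left(\left(-11\right) \frac{1}{129}\right)}{3} = 126 - - \frac{44}{387} = 126 + \frac{44}{387} = \frac{48806}{387}$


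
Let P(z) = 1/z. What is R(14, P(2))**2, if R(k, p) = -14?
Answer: 196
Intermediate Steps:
R(14, P(2))**2 = (-14)**2 = 196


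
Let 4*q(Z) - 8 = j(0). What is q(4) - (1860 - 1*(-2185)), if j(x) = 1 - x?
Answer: -16171/4 ≈ -4042.8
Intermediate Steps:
q(Z) = 9/4 (q(Z) = 2 + (1 - 1*0)/4 = 2 + (1 + 0)/4 = 2 + (¼)*1 = 2 + ¼ = 9/4)
q(4) - (1860 - 1*(-2185)) = 9/4 - (1860 - 1*(-2185)) = 9/4 - (1860 + 2185) = 9/4 - 1*4045 = 9/4 - 4045 = -16171/4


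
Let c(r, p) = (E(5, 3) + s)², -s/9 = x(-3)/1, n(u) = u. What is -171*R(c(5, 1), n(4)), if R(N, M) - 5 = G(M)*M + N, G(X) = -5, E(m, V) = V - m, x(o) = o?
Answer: -104310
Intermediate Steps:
s = 27 (s = -(-27)/1 = -(-27) = -9*(-3) = 27)
c(r, p) = 625 (c(r, p) = ((3 - 1*5) + 27)² = ((3 - 5) + 27)² = (-2 + 27)² = 25² = 625)
R(N, M) = 5 + N - 5*M (R(N, M) = 5 + (-5*M + N) = 5 + (N - 5*M) = 5 + N - 5*M)
-171*R(c(5, 1), n(4)) = -171*(5 + 625 - 5*4) = -171*(5 + 625 - 20) = -171*610 = -104310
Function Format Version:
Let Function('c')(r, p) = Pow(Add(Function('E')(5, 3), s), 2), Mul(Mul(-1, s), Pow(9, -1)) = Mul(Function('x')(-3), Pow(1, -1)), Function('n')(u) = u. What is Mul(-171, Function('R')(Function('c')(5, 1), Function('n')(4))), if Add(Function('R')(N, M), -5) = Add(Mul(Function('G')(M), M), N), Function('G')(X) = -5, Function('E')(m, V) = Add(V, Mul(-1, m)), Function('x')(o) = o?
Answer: -104310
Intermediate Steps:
s = 27 (s = Mul(-9, Mul(-3, Pow(1, -1))) = Mul(-9, Mul(-3, 1)) = Mul(-9, -3) = 27)
Function('c')(r, p) = 625 (Function('c')(r, p) = Pow(Add(Add(3, Mul(-1, 5)), 27), 2) = Pow(Add(Add(3, -5), 27), 2) = Pow(Add(-2, 27), 2) = Pow(25, 2) = 625)
Function('R')(N, M) = Add(5, N, Mul(-5, M)) (Function('R')(N, M) = Add(5, Add(Mul(-5, M), N)) = Add(5, Add(N, Mul(-5, M))) = Add(5, N, Mul(-5, M)))
Mul(-171, Function('R')(Function('c')(5, 1), Function('n')(4))) = Mul(-171, Add(5, 625, Mul(-5, 4))) = Mul(-171, Add(5, 625, -20)) = Mul(-171, 610) = -104310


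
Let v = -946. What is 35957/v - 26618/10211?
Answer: -392337555/9659606 ≈ -40.616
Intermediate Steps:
35957/v - 26618/10211 = 35957/(-946) - 26618/10211 = 35957*(-1/946) - 26618*1/10211 = -35957/946 - 26618/10211 = -392337555/9659606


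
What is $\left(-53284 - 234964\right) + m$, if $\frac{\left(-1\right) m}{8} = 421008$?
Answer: $-3656312$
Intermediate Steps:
$m = -3368064$ ($m = \left(-8\right) 421008 = -3368064$)
$\left(-53284 - 234964\right) + m = \left(-53284 - 234964\right) - 3368064 = -288248 - 3368064 = -3656312$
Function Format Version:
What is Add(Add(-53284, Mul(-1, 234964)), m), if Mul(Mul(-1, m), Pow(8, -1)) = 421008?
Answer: -3656312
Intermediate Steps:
m = -3368064 (m = Mul(-8, 421008) = -3368064)
Add(Add(-53284, Mul(-1, 234964)), m) = Add(Add(-53284, Mul(-1, 234964)), -3368064) = Add(Add(-53284, -234964), -3368064) = Add(-288248, -3368064) = -3656312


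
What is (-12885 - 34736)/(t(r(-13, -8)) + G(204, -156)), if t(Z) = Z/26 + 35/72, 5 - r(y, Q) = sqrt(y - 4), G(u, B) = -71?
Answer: 2933856283176/4332426073 - 1604637216*I*sqrt(17)/4332426073 ≈ 677.19 - 1.5271*I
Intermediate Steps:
r(y, Q) = 5 - sqrt(-4 + y) (r(y, Q) = 5 - sqrt(y - 4) = 5 - sqrt(-4 + y))
t(Z) = 35/72 + Z/26 (t(Z) = Z*(1/26) + 35*(1/72) = Z/26 + 35/72 = 35/72 + Z/26)
(-12885 - 34736)/(t(r(-13, -8)) + G(204, -156)) = (-12885 - 34736)/((35/72 + (5 - sqrt(-4 - 13))/26) - 71) = -47621/((35/72 + (5 - sqrt(-17))/26) - 71) = -47621/((35/72 + (5 - I*sqrt(17))/26) - 71) = -47621/((35/72 + (5/26 - I*sqrt(17)/26)) - 71) = -47621/((635/936 - I*sqrt(17)/26) - 71) = -47621/(-65821/936 - I*sqrt(17)/26)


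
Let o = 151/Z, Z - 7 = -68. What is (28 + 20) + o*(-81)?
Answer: 15159/61 ≈ 248.51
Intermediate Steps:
Z = -61 (Z = 7 - 68 = -61)
o = -151/61 (o = 151/(-61) = 151*(-1/61) = -151/61 ≈ -2.4754)
(28 + 20) + o*(-81) = (28 + 20) - 151/61*(-81) = 48 + 12231/61 = 15159/61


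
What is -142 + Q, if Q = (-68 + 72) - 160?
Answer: -298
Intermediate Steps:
Q = -156 (Q = 4 - 160 = -156)
-142 + Q = -142 - 156 = -298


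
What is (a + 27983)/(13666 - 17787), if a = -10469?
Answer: -17514/4121 ≈ -4.2499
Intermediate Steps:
(a + 27983)/(13666 - 17787) = (-10469 + 27983)/(13666 - 17787) = 17514/(-4121) = 17514*(-1/4121) = -17514/4121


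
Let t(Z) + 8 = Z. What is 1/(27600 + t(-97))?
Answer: 1/27495 ≈ 3.6370e-5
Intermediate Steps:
t(Z) = -8 + Z
1/(27600 + t(-97)) = 1/(27600 + (-8 - 97)) = 1/(27600 - 105) = 1/27495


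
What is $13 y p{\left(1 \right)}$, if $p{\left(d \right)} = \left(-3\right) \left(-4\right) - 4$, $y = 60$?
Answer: $6240$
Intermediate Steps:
$p{\left(d \right)} = 8$ ($p{\left(d \right)} = 12 - 4 = 8$)
$13 y p{\left(1 \right)} = 13 \cdot 60 \cdot 8 = 780 \cdot 8 = 6240$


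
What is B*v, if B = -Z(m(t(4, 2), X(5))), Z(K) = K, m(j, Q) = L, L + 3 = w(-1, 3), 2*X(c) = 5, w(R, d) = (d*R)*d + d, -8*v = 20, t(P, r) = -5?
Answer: -45/2 ≈ -22.500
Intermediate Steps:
v = -5/2 (v = -1/8*20 = -5/2 ≈ -2.5000)
w(R, d) = d + R*d**2 (w(R, d) = (R*d)*d + d = R*d**2 + d = d + R*d**2)
X(c) = 5/2 (X(c) = (1/2)*5 = 5/2)
L = -9 (L = -3 + 3*(1 - 1*3) = -3 + 3*(1 - 3) = -3 + 3*(-2) = -3 - 6 = -9)
m(j, Q) = -9
B = 9 (B = -1*(-9) = 9)
B*v = 9*(-5/2) = -45/2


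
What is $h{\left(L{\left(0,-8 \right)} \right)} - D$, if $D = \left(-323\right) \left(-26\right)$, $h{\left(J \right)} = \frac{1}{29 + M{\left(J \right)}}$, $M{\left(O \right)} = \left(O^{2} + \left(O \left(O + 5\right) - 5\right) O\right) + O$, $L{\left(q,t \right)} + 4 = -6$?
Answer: $- \frac{2779739}{331} \approx -8398.0$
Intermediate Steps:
$L{\left(q,t \right)} = -10$ ($L{\left(q,t \right)} = -4 - 6 = -10$)
$M{\left(O \right)} = O + O^{2} + O \left(-5 + O \left(5 + O\right)\right)$ ($M{\left(O \right)} = \left(O^{2} + \left(O \left(5 + O\right) - 5\right) O\right) + O = \left(O^{2} + \left(-5 + O \left(5 + O\right)\right) O\right) + O = \left(O^{2} + O \left(-5 + O \left(5 + O\right)\right)\right) + O = O + O^{2} + O \left(-5 + O \left(5 + O\right)\right)$)
$h{\left(J \right)} = \frac{1}{29 + J \left(-4 + J^{2} + 6 J\right)}$
$D = 8398$
$h{\left(L{\left(0,-8 \right)} \right)} - D = \frac{1}{29 - 10 \left(-4 + \left(-10\right)^{2} + 6 \left(-10\right)\right)} - 8398 = \frac{1}{29 - 10 \left(-4 + 100 - 60\right)} - 8398 = \frac{1}{29 - 360} - 8398 = \frac{1}{-331} - 8398 = - \frac{1}{331} - 8398 = - \frac{2779739}{331}$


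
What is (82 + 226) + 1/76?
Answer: 23409/76 ≈ 308.01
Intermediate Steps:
(82 + 226) + 1/76 = 308 + 1/76 = 23409/76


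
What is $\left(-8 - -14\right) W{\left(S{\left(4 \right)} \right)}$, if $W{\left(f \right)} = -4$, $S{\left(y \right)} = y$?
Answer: $-24$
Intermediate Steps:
$\left(-8 - -14\right) W{\left(S{\left(4 \right)} \right)} = \left(-8 - -14\right) \left(-4\right) = \left(-8 + 14\right) \left(-4\right) = 6 \left(-4\right) = -24$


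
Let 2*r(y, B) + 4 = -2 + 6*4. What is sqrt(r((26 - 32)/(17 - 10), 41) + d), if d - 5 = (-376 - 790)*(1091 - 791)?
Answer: I*sqrt(349786) ≈ 591.43*I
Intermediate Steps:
r(y, B) = 9 (r(y, B) = -2 + (-2 + 6*4)/2 = -2 + (-2 + 24)/2 = -2 + (1/2)*22 = -2 + 11 = 9)
d = -349795 (d = 5 + (-376 - 790)*(1091 - 791) = 5 - 1166*300 = 5 - 349800 = -349795)
sqrt(r((26 - 32)/(17 - 10), 41) + d) = sqrt(9 - 349795) = sqrt(-349786) = I*sqrt(349786)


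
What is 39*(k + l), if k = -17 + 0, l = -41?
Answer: -2262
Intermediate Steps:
k = -17
39*(k + l) = 39*(-17 - 41) = 39*(-58) = -2262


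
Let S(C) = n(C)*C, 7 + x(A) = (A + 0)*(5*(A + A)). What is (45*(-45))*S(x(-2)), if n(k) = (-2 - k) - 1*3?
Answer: 2539350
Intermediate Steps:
n(k) = -5 - k (n(k) = (-2 - k) - 3 = -5 - k)
x(A) = -7 + 10*A² (x(A) = -7 + (A + 0)*(5*(A + A)) = -7 + A*(5*(2*A)) = -7 + A*(10*A) = -7 + 10*A²)
S(C) = C*(-5 - C) (S(C) = (-5 - C)*C = C*(-5 - C))
(45*(-45))*S(x(-2)) = (45*(-45))*(-(-7 + 10*(-2)²)*(5 + (-7 + 10*(-2)²))) = -(-2025)*(-7 + 10*4)*(5 + (-7 + 10*4)) = -(-2025)*(-7 + 40)*(5 + (-7 + 40)) = -(-2025)*33*(5 + 33) = -(-2025)*33*38 = -2025*(-1254) = 2539350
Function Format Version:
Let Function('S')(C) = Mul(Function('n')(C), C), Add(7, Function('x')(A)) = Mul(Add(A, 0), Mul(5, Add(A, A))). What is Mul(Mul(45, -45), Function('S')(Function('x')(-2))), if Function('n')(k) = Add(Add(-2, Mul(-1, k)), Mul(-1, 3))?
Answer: 2539350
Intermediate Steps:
Function('n')(k) = Add(-5, Mul(-1, k)) (Function('n')(k) = Add(Add(-2, Mul(-1, k)), -3) = Add(-5, Mul(-1, k)))
Function('x')(A) = Add(-7, Mul(10, Pow(A, 2))) (Function('x')(A) = Add(-7, Mul(Add(A, 0), Mul(5, Add(A, A)))) = Add(-7, Mul(A, Mul(5, Mul(2, A)))) = Add(-7, Mul(A, Mul(10, A))) = Add(-7, Mul(10, Pow(A, 2))))
Function('S')(C) = Mul(C, Add(-5, Mul(-1, C))) (Function('S')(C) = Mul(Add(-5, Mul(-1, C)), C) = Mul(C, Add(-5, Mul(-1, C))))
Mul(Mul(45, -45), Function('S')(Function('x')(-2))) = Mul(Mul(45, -45), Mul(-1, Add(-7, Mul(10, Pow(-2, 2))), Add(5, Add(-7, Mul(10, Pow(-2, 2)))))) = Mul(-2025, Mul(-1, Add(-7, Mul(10, 4)), Add(5, Add(-7, Mul(10, 4))))) = Mul(-2025, Mul(-1, Add(-7, 40), Add(5, Add(-7, 40)))) = Mul(-2025, Mul(-1, 33, Add(5, 33))) = Mul(-2025, Mul(-1, 33, 38)) = Mul(-2025, -1254) = 2539350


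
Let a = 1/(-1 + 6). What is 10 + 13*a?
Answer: 63/5 ≈ 12.600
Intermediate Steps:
a = 1/5 ≈ 0.20000
10 + 13*a = 10 + 13*(1/5) = 10 + 13/5 = 63/5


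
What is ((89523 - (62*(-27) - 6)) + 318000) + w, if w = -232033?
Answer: 177170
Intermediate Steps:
((89523 - (62*(-27) - 6)) + 318000) + w = ((89523 - (62*(-27) - 6)) + 318000) - 232033 = ((89523 - (-1674 - 6)) + 318000) - 232033 = ((89523 - 1*(-1680)) + 318000) - 232033 = ((89523 + 1680) + 318000) - 232033 = (91203 + 318000) - 232033 = 409203 - 232033 = 177170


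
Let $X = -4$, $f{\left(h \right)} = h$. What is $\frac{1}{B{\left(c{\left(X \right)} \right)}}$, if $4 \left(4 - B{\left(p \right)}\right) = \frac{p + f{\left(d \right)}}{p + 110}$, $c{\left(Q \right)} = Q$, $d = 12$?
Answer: $\frac{53}{211} \approx 0.25118$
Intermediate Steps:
$B{\left(p \right)} = 4 - \frac{12 + p}{4 \left(110 + p\right)}$ ($B{\left(p \right)} = 4 - \frac{\left(p + 12\right) \frac{1}{p + 110}}{4} = 4 - \frac{\left(12 + p\right) \frac{1}{110 + p}}{4} = 4 - \frac{\frac{1}{110 + p} \left(12 + p\right)}{4} = 4 - \frac{12 + p}{4 \left(110 + p\right)}$)
$\frac{1}{B{\left(c{\left(X \right)} \right)}} = \frac{1}{\frac{1}{4} \frac{1}{110 - 4} \left(1748 + 15 \left(-4\right)\right)} = \frac{1}{\frac{1}{4} \cdot \frac{1}{106} \left(1748 - 60\right)} = \frac{1}{\frac{1}{4} \cdot \frac{1}{106} \cdot 1688} = \frac{1}{\frac{211}{53}} = \frac{53}{211}$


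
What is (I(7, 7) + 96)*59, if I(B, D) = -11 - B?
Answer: 4602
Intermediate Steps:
(I(7, 7) + 96)*59 = ((-11 - 1*7) + 96)*59 = ((-11 - 7) + 96)*59 = (-18 + 96)*59 = 78*59 = 4602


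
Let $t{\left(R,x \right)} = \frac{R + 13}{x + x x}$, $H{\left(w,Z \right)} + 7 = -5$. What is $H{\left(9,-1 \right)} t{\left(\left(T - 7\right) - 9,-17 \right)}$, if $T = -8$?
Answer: $\frac{33}{68} \approx 0.48529$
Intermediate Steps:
$H{\left(w,Z \right)} = -12$ ($H{\left(w,Z \right)} = -7 - 5 = -12$)
$t{\left(R,x \right)} = \frac{13 + R}{x + x^{2}}$
$H{\left(9,-1 \right)} t{\left(\left(T - 7\right) - 9,-17 \right)} = - 12 \frac{13 - 24}{\left(-17\right) \left(1 - 17\right)} = - 12 \left(- \frac{13 - 24}{17 \left(-16\right)}\right) = - 12 \left(\left(- \frac{1}{17}\right) \left(- \frac{1}{16}\right) \left(13 - 24\right)\right) = - 12 \left(\left(- \frac{1}{17}\right) \left(- \frac{1}{16}\right) \left(-11\right)\right) = \left(-12\right) \left(- \frac{11}{272}\right) = \frac{33}{68}$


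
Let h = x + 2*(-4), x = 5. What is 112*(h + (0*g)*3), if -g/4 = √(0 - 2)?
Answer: -336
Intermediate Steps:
g = -4*I*√2 (g = -4*√(0 - 2) = -4*I*√2 ≈ -5.6569*I)
h = -3 (h = 5 + 2*(-4) = 5 - 8 = -3)
112*(h + (0*g)*3) = 112*(-3 + (0*(-4*I*√2))*3) = 112*(-3 + 0*3) = 112*(-3 + 0) = 112*(-3) = -336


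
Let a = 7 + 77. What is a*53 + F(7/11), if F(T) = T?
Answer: 48979/11 ≈ 4452.6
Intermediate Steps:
a = 84
a*53 + F(7/11) = 84*53 + 7/11 = 4452 + 7*(1/11) = 4452 + 7/11 = 48979/11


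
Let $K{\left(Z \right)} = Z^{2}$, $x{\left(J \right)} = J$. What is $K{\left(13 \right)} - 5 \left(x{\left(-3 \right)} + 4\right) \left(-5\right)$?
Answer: $194$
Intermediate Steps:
$K{\left(13 \right)} - 5 \left(x{\left(-3 \right)} + 4\right) \left(-5\right) = 13^{2} - 5 \left(-3 + 4\right) \left(-5\right) = 169 - 5 \cdot 1 \left(-5\right) = 169 - -25 = 169 + 25 = 194$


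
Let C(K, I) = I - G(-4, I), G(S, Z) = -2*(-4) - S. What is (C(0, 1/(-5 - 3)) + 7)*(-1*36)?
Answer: 369/2 ≈ 184.50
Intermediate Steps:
G(S, Z) = 8 - S
C(K, I) = -12 + I (C(K, I) = I - (8 - 1*(-4)) = I - (8 + 4) = I - 1*12 = I - 12 = -12 + I)
(C(0, 1/(-5 - 3)) + 7)*(-1*36) = ((-12 + 1/(-5 - 3)) + 7)*(-1*36) = ((-12 + 1/(-8)) + 7)*(-36) = ((-12 - ⅛) + 7)*(-36) = (-97/8 + 7)*(-36) = -41/8*(-36) = 369/2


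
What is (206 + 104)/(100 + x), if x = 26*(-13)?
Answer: -155/119 ≈ -1.3025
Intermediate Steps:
x = -338
(206 + 104)/(100 + x) = (206 + 104)/(100 - 338) = 310/(-238) = 310*(-1/238) = -155/119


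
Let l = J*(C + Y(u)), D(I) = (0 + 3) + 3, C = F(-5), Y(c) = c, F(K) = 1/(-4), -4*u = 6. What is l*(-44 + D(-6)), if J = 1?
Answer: 133/2 ≈ 66.500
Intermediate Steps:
u = -3/2 (u = -1/4*6 = -3/2 ≈ -1.5000)
F(K) = -1/4
C = -1/4 ≈ -0.25000
D(I) = 6 (D(I) = 3 + 3 = 6)
l = -7/4 (l = 1*(-1/4 - 3/2) = 1*(-7/4) = -7/4 ≈ -1.7500)
l*(-44 + D(-6)) = -7*(-44 + 6)/4 = -7/4*(-38) = 133/2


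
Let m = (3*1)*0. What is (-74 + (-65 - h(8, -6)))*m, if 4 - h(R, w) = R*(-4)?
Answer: 0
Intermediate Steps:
h(R, w) = 4 + 4*R (h(R, w) = 4 - R*(-4) = 4 - (-4)*R = 4 + 4*R)
m = 0 (m = 3*0 = 0)
(-74 + (-65 - h(8, -6)))*m = (-74 + (-65 - (4 + 4*8)))*0 = (-74 + (-65 - (4 + 32)))*0 = (-74 + (-65 - 1*36))*0 = (-74 + (-65 - 36))*0 = (-74 - 101)*0 = -175*0 = 0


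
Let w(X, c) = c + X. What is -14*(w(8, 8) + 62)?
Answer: -1092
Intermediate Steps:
w(X, c) = X + c
-14*(w(8, 8) + 62) = -14*((8 + 8) + 62) = -14*(16 + 62) = -14*78 = -1092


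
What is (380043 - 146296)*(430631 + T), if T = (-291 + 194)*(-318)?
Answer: 107868864319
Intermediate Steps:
T = 30846 (T = -97*(-318) = 30846)
(380043 - 146296)*(430631 + T) = (380043 - 146296)*(430631 + 30846) = 233747*461477 = 107868864319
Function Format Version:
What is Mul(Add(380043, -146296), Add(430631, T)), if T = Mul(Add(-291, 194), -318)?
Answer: 107868864319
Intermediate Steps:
T = 30846 (T = Mul(-97, -318) = 30846)
Mul(Add(380043, -146296), Add(430631, T)) = Mul(Add(380043, -146296), Add(430631, 30846)) = Mul(233747, 461477) = 107868864319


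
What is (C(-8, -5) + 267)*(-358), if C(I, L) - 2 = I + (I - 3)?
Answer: -89500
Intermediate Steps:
C(I, L) = -1 + 2*I (C(I, L) = 2 + (I + (I - 3)) = 2 + (I + (-3 + I)) = 2 + (-3 + 2*I) = -1 + 2*I)
(C(-8, -5) + 267)*(-358) = ((-1 + 2*(-8)) + 267)*(-358) = ((-1 - 16) + 267)*(-358) = (-17 + 267)*(-358) = 250*(-358) = -89500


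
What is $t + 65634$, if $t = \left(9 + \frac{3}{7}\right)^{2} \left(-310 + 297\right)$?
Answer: $\frac{3159438}{49} \approx 64478.0$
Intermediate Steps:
$t = - \frac{56628}{49}$ ($t = \left(9 + 3 \cdot \frac{1}{7}\right)^{2} \left(-13\right) = \left(9 + \frac{3}{7}\right)^{2} \left(-13\right) = \left(\frac{66}{7}\right)^{2} \left(-13\right) = \frac{4356}{49} \left(-13\right) = - \frac{56628}{49} \approx -1155.7$)
$t + 65634 = - \frac{56628}{49} + 65634 = \frac{3159438}{49}$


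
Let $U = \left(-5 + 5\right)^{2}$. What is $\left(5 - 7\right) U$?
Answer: $0$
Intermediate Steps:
$U = 0$ ($U = 0^{2} = 0$)
$\left(5 - 7\right) U = \left(5 - 7\right) 0 = \left(-2\right) 0 = 0$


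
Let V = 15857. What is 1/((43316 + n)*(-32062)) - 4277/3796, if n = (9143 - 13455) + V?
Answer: -289347831485/256807193772 ≈ -1.1267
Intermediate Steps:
n = 11545 (n = (9143 - 13455) + 15857 = -4312 + 15857 = 11545)
1/((43316 + n)*(-32062)) - 4277/3796 = 1/((43316 + 11545)*(-32062)) - 4277/3796 = -1/32062/54861 - 4277*1/3796 = (1/54861)*(-1/32062) - 329/292 = -1/1758953382 - 329/292 = -289347831485/256807193772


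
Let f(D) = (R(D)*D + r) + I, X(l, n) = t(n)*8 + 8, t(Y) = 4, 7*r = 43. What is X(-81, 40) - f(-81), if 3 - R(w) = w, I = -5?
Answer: 47900/7 ≈ 6842.9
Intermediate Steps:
R(w) = 3 - w
r = 43/7 (r = (⅐)*43 = 43/7 ≈ 6.1429)
X(l, n) = 40 (X(l, n) = 4*8 + 8 = 32 + 8 = 40)
f(D) = 8/7 + D*(3 - D) (f(D) = ((3 - D)*D + 43/7) - 5 = (D*(3 - D) + 43/7) - 5 = (43/7 + D*(3 - D)) - 5 = 8/7 + D*(3 - D))
X(-81, 40) - f(-81) = 40 - (8/7 - 1*(-81)*(-3 - 81)) = 40 - (8/7 - 1*(-81)*(-84)) = 40 - (8/7 - 6804) = 40 - 1*(-47620/7) = 40 + 47620/7 = 47900/7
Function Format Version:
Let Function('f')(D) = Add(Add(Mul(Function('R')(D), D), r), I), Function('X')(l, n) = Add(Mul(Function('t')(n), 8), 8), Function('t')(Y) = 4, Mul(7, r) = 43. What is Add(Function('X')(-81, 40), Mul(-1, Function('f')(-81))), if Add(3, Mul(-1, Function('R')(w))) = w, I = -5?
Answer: Rational(47900, 7) ≈ 6842.9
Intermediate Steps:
Function('R')(w) = Add(3, Mul(-1, w))
r = Rational(43, 7) (r = Mul(Rational(1, 7), 43) = Rational(43, 7) ≈ 6.1429)
Function('X')(l, n) = 40 (Function('X')(l, n) = Add(Mul(4, 8), 8) = Add(32, 8) = 40)
Function('f')(D) = Add(Rational(8, 7), Mul(D, Add(3, Mul(-1, D)))) (Function('f')(D) = Add(Add(Mul(Add(3, Mul(-1, D)), D), Rational(43, 7)), -5) = Add(Add(Mul(D, Add(3, Mul(-1, D))), Rational(43, 7)), -5) = Add(Add(Rational(43, 7), Mul(D, Add(3, Mul(-1, D)))), -5) = Add(Rational(8, 7), Mul(D, Add(3, Mul(-1, D)))))
Add(Function('X')(-81, 40), Mul(-1, Function('f')(-81))) = Add(40, Mul(-1, Add(Rational(8, 7), Mul(-1, -81, Add(-3, -81))))) = Add(40, Mul(-1, Add(Rational(8, 7), Mul(-1, -81, -84)))) = Add(40, Mul(-1, Add(Rational(8, 7), -6804))) = Add(40, Mul(-1, Rational(-47620, 7))) = Add(40, Rational(47620, 7)) = Rational(47900, 7)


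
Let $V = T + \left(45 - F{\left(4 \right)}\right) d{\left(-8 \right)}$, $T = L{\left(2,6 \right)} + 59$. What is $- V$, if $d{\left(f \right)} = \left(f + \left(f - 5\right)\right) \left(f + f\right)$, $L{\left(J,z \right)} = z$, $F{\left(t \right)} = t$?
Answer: $-13841$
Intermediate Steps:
$d{\left(f \right)} = 2 f \left(-5 + 2 f\right)$ ($d{\left(f \right)} = \left(f + \left(-5 + f\right)\right) 2 f = \left(-5 + 2 f\right) 2 f = 2 f \left(-5 + 2 f\right)$)
$T = 65$ ($T = 6 + 59 = 65$)
$V = 13841$ ($V = 65 + \left(45 - 4\right) 2 \left(-8\right) \left(-5 + 2 \left(-8\right)\right) = 65 + \left(45 - 4\right) 2 \left(-8\right) \left(-5 - 16\right) = 65 + 41 \cdot 2 \left(-8\right) \left(-21\right) = 65 + 41 \cdot 336 = 65 + 13776 = 13841$)
$- V = \left(-1\right) 13841 = -13841$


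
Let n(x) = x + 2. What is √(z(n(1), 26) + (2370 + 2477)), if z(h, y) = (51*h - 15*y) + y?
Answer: 2*√1159 ≈ 68.088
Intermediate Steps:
n(x) = 2 + x
z(h, y) = -14*y + 51*h (z(h, y) = (-15*y + 51*h) + y = -14*y + 51*h)
√(z(n(1), 26) + (2370 + 2477)) = √((-14*26 + 51*(2 + 1)) + (2370 + 2477)) = √((-364 + 51*3) + 4847) = √((-364 + 153) + 4847) = √(-211 + 4847) = √4636 = 2*√1159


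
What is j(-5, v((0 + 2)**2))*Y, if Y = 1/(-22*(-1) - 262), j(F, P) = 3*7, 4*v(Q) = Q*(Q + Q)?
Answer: -7/80 ≈ -0.087500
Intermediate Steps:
v(Q) = Q**2/2 (v(Q) = (Q*(Q + Q))/4 = (Q*(2*Q))/4 = (2*Q**2)/4 = Q**2/2)
j(F, P) = 21
Y = -1/240 (Y = 1/(22 - 262) = 1/(-240) = -1/240 ≈ -0.0041667)
j(-5, v((0 + 2)**2))*Y = 21*(-1/240) = -7/80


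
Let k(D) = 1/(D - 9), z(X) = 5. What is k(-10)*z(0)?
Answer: -5/19 ≈ -0.26316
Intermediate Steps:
k(D) = 1/(-9 + D)
k(-10)*z(0) = 5/(-9 - 10) = 5/(-19) = -1/19*5 = -5/19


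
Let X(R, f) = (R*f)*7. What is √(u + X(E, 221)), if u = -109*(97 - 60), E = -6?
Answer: I*√13315 ≈ 115.39*I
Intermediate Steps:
X(R, f) = 7*R*f
u = -4033 (u = -109*37 = -4033)
√(u + X(E, 221)) = √(-4033 + 7*(-6)*221) = √(-4033 - 9282) = √(-13315) = I*√13315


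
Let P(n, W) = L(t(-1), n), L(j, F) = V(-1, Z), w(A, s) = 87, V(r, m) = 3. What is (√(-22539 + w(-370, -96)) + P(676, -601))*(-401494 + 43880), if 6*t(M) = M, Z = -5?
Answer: -1072842 - 715228*I*√5613 ≈ -1.0728e+6 - 5.3585e+7*I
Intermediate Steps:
t(M) = M/6
L(j, F) = 3
P(n, W) = 3
(√(-22539 + w(-370, -96)) + P(676, -601))*(-401494 + 43880) = (√(-22539 + 87) + 3)*(-401494 + 43880) = (√(-22452) + 3)*(-357614) = (2*I*√5613 + 3)*(-357614) = (3 + 2*I*√5613)*(-357614) = -1072842 - 715228*I*√5613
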